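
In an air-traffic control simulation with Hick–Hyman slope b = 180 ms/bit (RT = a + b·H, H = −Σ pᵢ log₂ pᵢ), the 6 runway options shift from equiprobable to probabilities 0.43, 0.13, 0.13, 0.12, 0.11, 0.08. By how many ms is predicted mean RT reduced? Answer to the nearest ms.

52 ms

Equiprobable entropy H₀ = log₂ 6 = 2.5850 bits.
Skewed entropy H = −Σ pᵢ log₂ pᵢ = 2.2977 bits.
ΔRT = b·(H₀ − H) = 180 × 0.2872 = 51.70 ms.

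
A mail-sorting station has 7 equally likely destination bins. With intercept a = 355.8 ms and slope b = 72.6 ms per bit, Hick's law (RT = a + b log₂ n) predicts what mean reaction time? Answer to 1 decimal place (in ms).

559.6 ms

log₂(7) = 2.8074 bits, so RT = 355.8 + 72.6 × 2.8074 ≈ 559.614 ms.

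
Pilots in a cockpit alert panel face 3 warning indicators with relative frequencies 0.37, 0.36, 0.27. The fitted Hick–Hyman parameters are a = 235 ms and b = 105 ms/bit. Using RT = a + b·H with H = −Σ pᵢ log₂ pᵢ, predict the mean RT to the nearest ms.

Entropy contributions −pᵢ log₂ pᵢ: 0.5307, 0.5306, 0.5100; sum H = 1.5714 bits.
RT = a + bH = 235 + 105·1.5714 = 399.99 ms.

400 ms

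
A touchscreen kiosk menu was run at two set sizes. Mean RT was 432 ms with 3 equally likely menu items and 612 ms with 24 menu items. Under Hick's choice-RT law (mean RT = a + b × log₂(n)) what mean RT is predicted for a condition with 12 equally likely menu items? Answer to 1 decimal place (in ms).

Solve the two-equation system in a and b:
  b = (612 − 432) / (log₂ 24 − log₂ 3) = 180 / (4.5850 − 1.5850) = 60.000 ms/bit
  a = 432 − 60.000 × 1.5850 = 336.902 ms
Then RT(12) = 336.902 + 60.000 × log₂ 12 = 336.902 + 60.000 × 3.5850 ≈ 552.000 ms.

552.0 ms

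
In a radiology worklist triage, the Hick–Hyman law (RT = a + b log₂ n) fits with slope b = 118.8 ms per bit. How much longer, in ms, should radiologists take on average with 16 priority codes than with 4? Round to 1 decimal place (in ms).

237.6 ms

ΔRT = (a + b log₂ n₂) − (a + b log₂ n₁) = b·(log₂ n₂ − log₂ n₁).
log₂(16) − log₂(4) = log₂(16/4) = log₂(4) = 2.
ΔRT = 118.8 × 2.0000 = 237.600 ms.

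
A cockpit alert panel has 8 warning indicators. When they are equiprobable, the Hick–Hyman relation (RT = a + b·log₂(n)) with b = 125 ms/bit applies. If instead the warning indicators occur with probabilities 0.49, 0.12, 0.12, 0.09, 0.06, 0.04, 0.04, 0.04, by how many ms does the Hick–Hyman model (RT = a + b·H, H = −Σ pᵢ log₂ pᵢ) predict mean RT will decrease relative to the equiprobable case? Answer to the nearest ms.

Equiprobable entropy H₀ = log₂ 8 = 3.0000 bits.
Skewed entropy H = −Σ pᵢ log₂ pᵢ = 2.3519 bits.
ΔRT = b·(H₀ − H) = 125 × 0.6481 = 81.02 ms.

81 ms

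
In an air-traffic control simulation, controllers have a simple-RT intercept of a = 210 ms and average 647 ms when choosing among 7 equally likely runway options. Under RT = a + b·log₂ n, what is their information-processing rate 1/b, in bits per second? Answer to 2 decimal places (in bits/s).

6.42 bits/s

b = (647 − 210)/log₂ 7 = 437/2.8074 = 155.663 ms per bit = 0.15566 s/bit; the reciprocal is 6.424 bits/s.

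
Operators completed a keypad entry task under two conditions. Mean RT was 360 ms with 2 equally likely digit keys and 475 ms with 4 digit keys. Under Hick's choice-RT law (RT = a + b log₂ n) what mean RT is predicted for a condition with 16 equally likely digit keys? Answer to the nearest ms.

705 ms

Solve the two-equation system in a and b:
  b = (475 − 360) / (log₂ 4 − log₂ 2) = 115 / (2 − 1) = 115 ms/bit
  a = 360 − 115 × 1 = 245 ms
Then RT(16) = 245 + 115 × log₂ 16 = 245 + 115 × 4 ≈ 705.000 ms.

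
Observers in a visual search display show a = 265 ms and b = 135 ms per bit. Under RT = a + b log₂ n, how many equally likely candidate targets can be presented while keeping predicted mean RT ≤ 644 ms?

7

Information budget: (644 − 265)/135 = 2.8074 bits, so n ≤ 2^2.8074 = 7.000 → at most 7.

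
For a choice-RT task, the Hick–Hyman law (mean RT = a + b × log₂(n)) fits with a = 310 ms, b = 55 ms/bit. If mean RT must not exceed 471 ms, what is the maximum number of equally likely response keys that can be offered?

Set 310 + 55·log₂ n ≤ 471 → log₂ n ≤ (471 − 310)/55 = 2.9273.
So n ≤ 2^2.9273 = 7.607; the largest integer n is 7.

7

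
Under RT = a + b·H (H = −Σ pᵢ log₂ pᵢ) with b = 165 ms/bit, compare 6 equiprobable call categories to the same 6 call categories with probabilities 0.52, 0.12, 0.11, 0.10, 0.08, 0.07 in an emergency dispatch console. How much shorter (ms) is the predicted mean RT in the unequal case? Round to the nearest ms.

80 ms

Equiprobable entropy H₀ = log₂ 6 = 2.5850 bits.
Skewed entropy H = −Σ pᵢ log₂ pᵢ = 2.1002 bits.
ΔRT = b·(H₀ − H) = 165 × 0.4848 = 79.99 ms.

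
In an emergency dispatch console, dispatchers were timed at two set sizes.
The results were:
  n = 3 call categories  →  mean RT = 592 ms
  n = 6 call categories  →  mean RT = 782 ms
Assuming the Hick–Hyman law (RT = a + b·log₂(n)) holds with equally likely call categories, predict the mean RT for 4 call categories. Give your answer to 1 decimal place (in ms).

670.9 ms

RT is linear in log₂ n, so two points fix the line:
  b = (782 − 592) / (log₂ 6 − log₂ 3) = 190 / (2.5850 − 1.5850) = 190.000 ms/bit
  a = 592 − 190.000 × 1.5850 = 290.857 ms
Then RT(4) = 290.857 + 190.000 × log₂ 4 = 290.857 + 190.000 × 2 ≈ 670.857 ms.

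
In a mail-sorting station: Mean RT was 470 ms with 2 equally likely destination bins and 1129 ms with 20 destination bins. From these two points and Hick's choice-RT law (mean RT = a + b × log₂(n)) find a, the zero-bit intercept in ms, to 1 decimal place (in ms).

271.6 ms

b = (RT₂ − RT₁)/(log₂ n₂ − log₂ n₁) = (1129 − 470)/(4.3219 − 1) = 198.379 ms/bit.
Intercept: a = 470 − 198.379·log₂(2) = 271.621 ms.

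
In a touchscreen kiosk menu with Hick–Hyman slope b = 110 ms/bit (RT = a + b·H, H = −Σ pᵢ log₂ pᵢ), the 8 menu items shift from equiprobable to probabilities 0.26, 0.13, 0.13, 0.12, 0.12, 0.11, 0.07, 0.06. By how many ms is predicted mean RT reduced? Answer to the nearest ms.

The RT saving is b·ΔH. Equiprobable H₀ = log₂(8) = 3.0000 bits; with the given probabilities H = 2.8671 bits.
b·(H₀ − H) = 110 × (3.0000 − 2.8671) = 14.62 ms.

15 ms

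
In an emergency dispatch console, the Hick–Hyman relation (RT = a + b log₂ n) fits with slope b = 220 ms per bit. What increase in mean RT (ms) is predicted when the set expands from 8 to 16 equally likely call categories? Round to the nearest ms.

220 ms

Only the slope matters, since a is common to both: ΔRT = b·log₂(n₂/n₁).
log₂(16) − log₂(8) = log₂(16/8) = log₂(2) = 1.
ΔRT = 220 × 1.0000 = 220.000 ms.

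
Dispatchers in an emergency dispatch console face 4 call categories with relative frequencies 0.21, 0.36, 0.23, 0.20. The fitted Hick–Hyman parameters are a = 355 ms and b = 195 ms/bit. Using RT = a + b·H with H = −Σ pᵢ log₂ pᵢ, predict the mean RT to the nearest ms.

736 ms

H = 0.21·log₂(1/0.21) + 0.36·log₂(1/0.36) + 0.23·log₂(1/0.23) + 0.20·log₂(1/0.20) = 1.9555 bits.
RT = 355 + 195 × 1.9555 = 736.32 ms.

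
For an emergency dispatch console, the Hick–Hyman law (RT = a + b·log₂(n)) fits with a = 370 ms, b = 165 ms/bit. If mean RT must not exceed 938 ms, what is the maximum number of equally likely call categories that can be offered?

Information budget: (938 − 370)/165 = 3.4424 bits, so n ≤ 2^3.4424 = 10.871 → at most 10.

10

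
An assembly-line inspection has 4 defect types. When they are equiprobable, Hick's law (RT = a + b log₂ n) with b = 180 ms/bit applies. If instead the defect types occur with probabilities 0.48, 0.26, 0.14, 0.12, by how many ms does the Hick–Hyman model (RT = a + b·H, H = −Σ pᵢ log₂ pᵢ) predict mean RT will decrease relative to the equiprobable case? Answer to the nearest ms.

40 ms

Equiprobable entropy H₀ = log₂ 4 = 2.0000 bits.
Skewed entropy H = −Σ pᵢ log₂ pᵢ = 1.7777 bits.
ΔRT = b·(H₀ − H) = 180 × 0.2223 = 40.01 ms.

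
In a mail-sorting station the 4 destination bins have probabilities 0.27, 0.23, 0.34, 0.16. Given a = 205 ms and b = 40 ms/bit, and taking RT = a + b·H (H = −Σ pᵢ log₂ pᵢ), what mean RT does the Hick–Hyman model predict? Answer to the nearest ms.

283 ms

Entropy contributions −pᵢ log₂ pᵢ: 0.5100, 0.4877, 0.5292, 0.4230; sum H = 1.9499 bits.
RT = a + bH = 205 + 40·1.9499 = 283.00 ms.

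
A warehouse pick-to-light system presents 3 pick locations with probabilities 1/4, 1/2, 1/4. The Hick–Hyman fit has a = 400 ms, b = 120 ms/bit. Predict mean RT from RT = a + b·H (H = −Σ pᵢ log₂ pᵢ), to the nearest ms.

580 ms

H = −Σ pᵢ log₂ pᵢ = 0.25·2 + 0.5·1 + 0.25·2 = 1.500 bits.
RT = 400 + 120 × 1.500 = 580.00 ms.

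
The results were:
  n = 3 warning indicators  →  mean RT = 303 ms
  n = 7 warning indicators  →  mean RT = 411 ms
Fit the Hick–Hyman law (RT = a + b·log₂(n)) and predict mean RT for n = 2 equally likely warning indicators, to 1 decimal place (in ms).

251.3 ms

With log₂ n on the abscissa the relation is linear; from the two conditions:
  b = (411 − 303) / (log₂ 7 − log₂ 3) = 108 / (2.8074 − 1.5850) = 88.351 ms/bit
  a = 303 − 88.351 × 1.5850 = 162.966 ms
Then RT(2) = 162.966 + 88.351 × log₂ 2 = 162.966 + 88.351 × 1 ≈ 251.318 ms.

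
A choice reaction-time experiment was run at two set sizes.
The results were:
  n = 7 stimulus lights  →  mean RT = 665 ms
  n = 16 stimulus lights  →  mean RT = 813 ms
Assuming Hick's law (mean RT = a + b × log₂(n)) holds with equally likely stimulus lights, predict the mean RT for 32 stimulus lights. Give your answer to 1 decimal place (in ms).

RT is linear in log₂ n, so two points fix the line:
  b = (813 − 665) / (log₂ 16 − log₂ 7) = 148 / (4 − 2.8074) = 124.094 ms/bit
  a = 665 − 124.094 × 2.8074 = 316.624 ms
Then RT(32) = 316.624 + 124.094 × log₂ 32 = 316.624 + 124.094 × 5 ≈ 937.094 ms.

937.1 ms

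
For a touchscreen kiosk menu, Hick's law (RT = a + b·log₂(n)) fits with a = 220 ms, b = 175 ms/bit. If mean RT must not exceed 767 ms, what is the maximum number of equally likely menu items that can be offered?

175·log₂ n ≤ 767 − 220 = 547, giving log₂ n ≤ 3.1257 and n ≤ 8.728. The largest whole number is 8.

8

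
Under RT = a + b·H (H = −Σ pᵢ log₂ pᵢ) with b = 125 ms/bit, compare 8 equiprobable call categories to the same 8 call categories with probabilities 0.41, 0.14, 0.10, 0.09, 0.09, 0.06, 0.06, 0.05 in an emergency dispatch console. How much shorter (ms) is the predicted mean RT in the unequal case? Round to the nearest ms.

52 ms

The RT saving is b·ΔH. Equiprobable H₀ = log₂(8) = 3.0000 bits; with the given probabilities H = 2.5852 bits.
b·(H₀ − H) = 125 × (3.0000 − 2.5852) = 51.86 ms.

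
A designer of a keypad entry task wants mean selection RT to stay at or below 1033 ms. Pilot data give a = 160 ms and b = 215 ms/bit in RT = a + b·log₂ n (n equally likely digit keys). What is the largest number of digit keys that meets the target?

Set 160 + 215·log₂ n ≤ 1033 → log₂ n ≤ (1033 − 160)/215 = 4.0605.
So n ≤ 2^4.0605 = 16.685; the largest integer n is 16.

16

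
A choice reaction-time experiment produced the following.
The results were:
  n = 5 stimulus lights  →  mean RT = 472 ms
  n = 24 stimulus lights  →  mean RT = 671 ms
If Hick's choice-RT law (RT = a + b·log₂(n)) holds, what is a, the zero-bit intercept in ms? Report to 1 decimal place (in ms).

267.8 ms

b = (RT₂ − RT₁)/(log₂ n₂ − log₂ n₁) = (671 − 472)/(4.5850 − 2.3219) = 87.935 ms/bit.
Intercept: a = 472 − 87.935·log₂(5) = 267.821 ms.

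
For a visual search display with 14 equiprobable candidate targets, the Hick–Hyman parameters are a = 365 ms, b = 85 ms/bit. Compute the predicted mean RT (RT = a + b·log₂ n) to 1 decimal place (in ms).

688.6 ms

log₂(14) = 3.8074 bits, so RT = 365 + 85 × 3.8074 ≈ 688.625 ms.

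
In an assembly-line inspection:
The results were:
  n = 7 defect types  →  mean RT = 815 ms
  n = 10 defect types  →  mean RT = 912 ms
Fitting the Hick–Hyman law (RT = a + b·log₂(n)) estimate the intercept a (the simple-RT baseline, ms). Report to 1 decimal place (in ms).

285.8 ms

b = (RT₂ − RT₁)/(log₂ n₂ − log₂ n₁) = (912 − 815)/(3.3219 − 2.8074) = 188.506 ms/bit.
a = RT₁ − b·log₂ n₁ = 815 − 188.506 × 2.8074 = 285.797 ms.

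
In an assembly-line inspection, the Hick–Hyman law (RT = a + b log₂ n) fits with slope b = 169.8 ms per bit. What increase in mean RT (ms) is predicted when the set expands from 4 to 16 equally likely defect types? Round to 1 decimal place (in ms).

339.6 ms

Only the slope matters, since a is common to both: ΔRT = b·log₂(n₂/n₁).
log₂(16) − log₂(4) = log₂(16/4) = log₂(4) = 2.
ΔRT = 169.8 × 2.0000 = 339.600 ms.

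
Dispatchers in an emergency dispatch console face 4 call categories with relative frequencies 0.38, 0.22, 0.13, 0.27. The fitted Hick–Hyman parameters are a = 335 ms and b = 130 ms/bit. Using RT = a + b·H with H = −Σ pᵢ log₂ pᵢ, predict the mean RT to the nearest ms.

H = 0.38·log₂(1/0.38) + 0.22·log₂(1/0.22) + 0.13·log₂(1/0.13) + 0.27·log₂(1/0.27) = 1.9037 bits.
RT = 335 + 130 × 1.9037 = 582.48 ms.

582 ms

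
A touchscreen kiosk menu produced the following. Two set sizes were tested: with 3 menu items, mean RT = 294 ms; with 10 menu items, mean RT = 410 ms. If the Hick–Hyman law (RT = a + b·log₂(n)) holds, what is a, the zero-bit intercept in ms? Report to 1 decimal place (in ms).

188.2 ms

The slope on a log₂ axis is (410 − 294) / (3.3219 − 1.5850) = 66.783 ms/bit.
a = RT₁ − b·log₂ n₁ = 294 − 66.783 × 1.5850 = 188.151 ms.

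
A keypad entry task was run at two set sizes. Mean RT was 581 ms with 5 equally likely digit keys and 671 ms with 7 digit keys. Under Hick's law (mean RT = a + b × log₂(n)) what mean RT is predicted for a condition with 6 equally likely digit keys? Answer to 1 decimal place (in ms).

629.8 ms

With log₂ n on the abscissa the relation is linear; from the two conditions:
  b = (671 − 581) / (log₂ 7 − log₂ 5) = 90 / (2.8074 − 2.3219) = 185.404 ms/bit
  a = 581 − 185.404 × 2.3219 = 150.506 ms
Then RT(6) = 150.506 + 185.404 × log₂ 6 = 150.506 + 185.404 × 2.5850 ≈ 629.768 ms.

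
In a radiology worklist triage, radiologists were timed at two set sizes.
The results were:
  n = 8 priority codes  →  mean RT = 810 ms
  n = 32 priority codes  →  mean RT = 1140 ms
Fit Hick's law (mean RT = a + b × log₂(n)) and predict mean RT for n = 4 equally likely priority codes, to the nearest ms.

645 ms

RT is linear in log₂ n, so two points fix the line:
  b = (1140 − 810) / (log₂ 32 − log₂ 8) = 330 / (5 − 3) = 165 ms/bit
  a = 810 − 165 × 3 = 315 ms
Then RT(4) = 315 + 165 × log₂ 4 = 315 + 165 × 2 ≈ 645.000 ms.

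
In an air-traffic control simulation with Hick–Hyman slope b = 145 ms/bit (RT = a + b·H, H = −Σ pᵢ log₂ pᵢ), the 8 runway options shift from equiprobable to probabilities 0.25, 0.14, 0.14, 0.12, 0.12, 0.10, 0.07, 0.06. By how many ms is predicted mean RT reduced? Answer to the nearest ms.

Equiprobable entropy H₀ = log₂ 8 = 3.0000 bits.
Skewed entropy H = −Σ pᵢ log₂ pᵢ = 2.8726 bits.
ΔRT = b·(H₀ − H) = 145 × 0.1274 = 18.47 ms.

18 ms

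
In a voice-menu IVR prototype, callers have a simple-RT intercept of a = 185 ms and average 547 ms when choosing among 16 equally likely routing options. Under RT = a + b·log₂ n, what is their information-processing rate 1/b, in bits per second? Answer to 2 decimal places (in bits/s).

Choice component = 547 − 185 = 362 ms over log₂(16) = 4 bits.
b = 362 / 4 = 90.500 ms/bit, so 1/b = 11.050 bits/s.

11.05 bits/s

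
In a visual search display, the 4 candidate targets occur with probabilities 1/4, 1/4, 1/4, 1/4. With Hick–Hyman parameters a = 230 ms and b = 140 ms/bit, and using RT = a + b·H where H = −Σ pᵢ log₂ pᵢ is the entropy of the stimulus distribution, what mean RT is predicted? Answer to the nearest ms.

510 ms

H = −Σ pᵢ log₂ pᵢ = 0.25·2 + 0.25·2 + 0.25·2 + 0.25·2 = 2.000 bits.
RT = 230 + 140 × 2.000 = 510.00 ms.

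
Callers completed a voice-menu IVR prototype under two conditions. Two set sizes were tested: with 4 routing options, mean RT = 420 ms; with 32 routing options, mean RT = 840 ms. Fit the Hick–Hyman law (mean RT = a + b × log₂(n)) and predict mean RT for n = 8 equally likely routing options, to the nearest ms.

560 ms

RT is linear in log₂ n, so two points fix the line:
  b = (840 − 420) / (log₂ 32 − log₂ 4) = 420 / (5 − 2) = 140 ms/bit
  a = 420 − 140 × 2 = 140 ms
Then RT(8) = 140 + 140 × log₂ 8 = 140 + 140 × 3 ≈ 560.000 ms.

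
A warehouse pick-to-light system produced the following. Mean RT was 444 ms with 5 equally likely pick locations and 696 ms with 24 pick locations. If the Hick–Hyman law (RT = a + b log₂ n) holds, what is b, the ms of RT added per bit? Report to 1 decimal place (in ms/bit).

111.4 ms/bit

b = (RT₂ − RT₁)/(log₂ n₂ − log₂ n₁) = (696 − 444)/(4.5850 − 2.3219) = 111.355 ms/bit.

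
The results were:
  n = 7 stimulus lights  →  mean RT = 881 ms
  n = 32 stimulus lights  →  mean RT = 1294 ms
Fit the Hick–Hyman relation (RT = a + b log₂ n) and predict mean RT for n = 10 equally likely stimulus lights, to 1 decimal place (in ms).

977.9 ms

Fit slope and intercept:
  b = (1294 − 881) / (log₂ 32 − log₂ 7) = 413 / (5 − 2.8074) = 188.357 ms/bit
  a = 881 − 188.357 × 2.8074 = 352.215 ms
Then RT(10) = 352.215 + 188.357 × log₂ 10 = 352.215 + 188.357 × 3.3219 ≈ 977.923 ms.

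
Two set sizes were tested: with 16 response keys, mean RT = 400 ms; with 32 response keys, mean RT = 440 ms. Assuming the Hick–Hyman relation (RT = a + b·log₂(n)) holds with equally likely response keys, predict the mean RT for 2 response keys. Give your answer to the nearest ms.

280 ms

Solve the two-equation system in a and b:
  b = (440 − 400) / (log₂ 32 − log₂ 16) = 40 / (5 − 4) = 40 ms/bit
  a = 400 − 40 × 4 = 240 ms
Then RT(2) = 240 + 40 × log₂ 2 = 240 + 40 × 1 ≈ 280.000 ms.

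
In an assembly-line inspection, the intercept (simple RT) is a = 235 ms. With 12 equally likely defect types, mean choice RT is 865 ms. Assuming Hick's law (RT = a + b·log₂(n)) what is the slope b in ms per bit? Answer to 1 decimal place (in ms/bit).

12 alternatives carry log₂ 12 = 3.5850 bits; the choice cost is 865 − 235 = 630 ms, so b = 630/3.5850 = 175.734 ms/bit.

175.7 ms/bit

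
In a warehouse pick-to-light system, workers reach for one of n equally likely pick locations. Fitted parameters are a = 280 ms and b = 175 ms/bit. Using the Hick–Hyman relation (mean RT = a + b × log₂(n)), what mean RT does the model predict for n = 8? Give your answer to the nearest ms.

805 ms

log₂(8) = 3 bits, so RT = 280 + 175 × 3 ≈ 805.000 ms.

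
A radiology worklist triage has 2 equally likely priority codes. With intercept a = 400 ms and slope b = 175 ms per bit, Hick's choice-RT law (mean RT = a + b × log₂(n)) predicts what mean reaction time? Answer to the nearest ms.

log₂(2) = 1 bits, so RT = 400 + 175 × 1 ≈ 575.000 ms.

575 ms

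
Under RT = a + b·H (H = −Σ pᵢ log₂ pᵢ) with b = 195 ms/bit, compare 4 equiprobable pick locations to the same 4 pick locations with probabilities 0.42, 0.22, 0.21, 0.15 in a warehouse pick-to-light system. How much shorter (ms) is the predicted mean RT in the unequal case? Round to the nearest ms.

22 ms

Equiprobable entropy H₀ = log₂ 4 = 2.0000 bits.
Skewed entropy H = −Σ pᵢ log₂ pᵢ = 1.8896 bits.
ΔRT = b·(H₀ − H) = 195 × 0.1104 = 21.53 ms.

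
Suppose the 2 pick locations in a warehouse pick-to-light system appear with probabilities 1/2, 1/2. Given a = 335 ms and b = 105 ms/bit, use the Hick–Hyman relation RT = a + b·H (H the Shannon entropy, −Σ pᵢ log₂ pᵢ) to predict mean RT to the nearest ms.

Each term −pᵢ log₂ pᵢ: 0.5·1 + 0.5·1; summed, H = 1.000 bits.
Mean RT = a + bH = 335 + 105·1.000 = 440.00 ms.

440 ms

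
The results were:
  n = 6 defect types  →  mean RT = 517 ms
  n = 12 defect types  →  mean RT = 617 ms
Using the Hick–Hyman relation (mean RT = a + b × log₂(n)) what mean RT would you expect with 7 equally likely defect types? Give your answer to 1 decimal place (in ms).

Solve the two-equation system in a and b:
  b = (617 − 517) / (log₂ 12 − log₂ 6) = 100 / (3.5850 − 2.5850) = 100.000 ms/bit
  a = 517 − 100.000 × 2.5850 = 258.504 ms
Then RT(7) = 258.504 + 100.000 × log₂ 7 = 258.504 + 100.000 × 2.8074 ≈ 539.239 ms.

539.2 ms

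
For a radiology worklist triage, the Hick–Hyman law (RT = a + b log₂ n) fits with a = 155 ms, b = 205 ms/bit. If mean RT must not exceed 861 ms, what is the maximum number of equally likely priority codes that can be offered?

205·log₂ n ≤ 861 − 155 = 706, giving log₂ n ≤ 3.4439 and n ≤ 10.882. The largest whole number is 10.

10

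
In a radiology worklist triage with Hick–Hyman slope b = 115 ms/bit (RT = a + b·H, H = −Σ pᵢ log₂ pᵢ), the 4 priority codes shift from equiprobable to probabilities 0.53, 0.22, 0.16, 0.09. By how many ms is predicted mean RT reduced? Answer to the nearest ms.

The RT saving is b·ΔH. Equiprobable H₀ = log₂(4) = 2.0000 bits; with the given probabilities H = 1.7017 bits.
b·(H₀ − H) = 115 × (2.0000 − 1.7017) = 34.31 ms.

34 ms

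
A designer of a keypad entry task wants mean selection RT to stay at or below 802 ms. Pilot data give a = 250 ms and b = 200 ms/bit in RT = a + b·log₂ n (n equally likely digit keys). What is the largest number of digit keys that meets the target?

6

Set 250 + 200·log₂ n ≤ 802 → log₂ n ≤ (802 − 250)/200 = 2.7600.
So n ≤ 2^2.7600 = 6.774; the largest integer n is 6.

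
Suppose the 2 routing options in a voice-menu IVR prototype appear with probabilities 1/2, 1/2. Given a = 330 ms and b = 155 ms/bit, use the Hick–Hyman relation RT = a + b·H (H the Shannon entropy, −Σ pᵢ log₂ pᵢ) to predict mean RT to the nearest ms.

Each term −pᵢ log₂ pᵢ: 0.5·1 + 0.5·1; summed, H = 1.000 bits.
Mean RT = a + bH = 330 + 155·1.000 = 485.00 ms.

485 ms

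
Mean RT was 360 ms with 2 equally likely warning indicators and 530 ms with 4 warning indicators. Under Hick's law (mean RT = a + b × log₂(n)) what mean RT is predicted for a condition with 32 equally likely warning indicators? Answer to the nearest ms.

Solve the two-equation system in a and b:
  b = (530 − 360) / (log₂ 4 − log₂ 2) = 170 / (2 − 1) = 170 ms/bit
  a = 360 − 170 × 1 = 190 ms
Then RT(32) = 190 + 170 × log₂ 32 = 190 + 170 × 5 ≈ 1040.000 ms.

1040 ms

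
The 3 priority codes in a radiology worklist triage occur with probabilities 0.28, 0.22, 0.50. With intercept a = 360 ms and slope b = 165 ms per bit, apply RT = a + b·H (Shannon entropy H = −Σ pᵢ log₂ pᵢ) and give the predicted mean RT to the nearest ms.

607 ms

H = 0.28·log₂(1/0.28) + 0.22·log₂(1/0.22) + 0.50·log₂(1/0.50) = 1.4948 bits.
RT = 360 + 165 × 1.4948 = 606.64 ms.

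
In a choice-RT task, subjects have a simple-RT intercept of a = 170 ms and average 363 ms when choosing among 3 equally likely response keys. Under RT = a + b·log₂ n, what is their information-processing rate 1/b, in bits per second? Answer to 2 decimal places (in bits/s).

8.21 bits/s

Choice component = 363 − 170 = 193 ms over log₂(3) = 1.5850 bits.
b = 193 / 1.5850 = 121.769 ms/bit, so 1/b = 8.212 bits/s.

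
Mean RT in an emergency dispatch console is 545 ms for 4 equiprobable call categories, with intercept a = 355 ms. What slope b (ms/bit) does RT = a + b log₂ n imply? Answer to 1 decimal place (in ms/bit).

4 alternatives carry log₂ 4 = 2 bits; the choice cost is 545 − 355 = 190 ms, so b = 190/2 = 95.000 ms/bit.

95.0 ms/bit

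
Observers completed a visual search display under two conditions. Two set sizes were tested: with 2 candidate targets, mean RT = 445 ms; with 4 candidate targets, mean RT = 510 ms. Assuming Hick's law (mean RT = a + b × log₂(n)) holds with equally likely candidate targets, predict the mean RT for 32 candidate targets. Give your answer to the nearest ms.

Fit slope and intercept:
  b = (510 − 445) / (log₂ 4 − log₂ 2) = 65 / (2 − 1) = 65 ms/bit
  a = 445 − 65 × 1 = 380 ms
Then RT(32) = 380 + 65 × log₂ 32 = 380 + 65 × 5 ≈ 705.000 ms.

705 ms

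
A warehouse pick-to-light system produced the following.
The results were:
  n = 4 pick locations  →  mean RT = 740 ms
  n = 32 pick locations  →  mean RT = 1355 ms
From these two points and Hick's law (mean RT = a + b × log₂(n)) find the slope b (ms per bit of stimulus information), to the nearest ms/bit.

b = (RT₂ − RT₁)/(log₂ n₂ − log₂ n₁) = (1355 − 740)/(5 − 2) = 205 ms/bit.

205 ms/bit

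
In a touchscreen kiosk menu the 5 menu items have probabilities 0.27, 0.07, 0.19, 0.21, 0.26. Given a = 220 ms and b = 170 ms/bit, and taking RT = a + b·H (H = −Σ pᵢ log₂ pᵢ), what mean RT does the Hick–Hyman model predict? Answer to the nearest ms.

596 ms

H = 0.27·log₂(1/0.27) + 0.07·log₂(1/0.07) + 0.19·log₂(1/0.19) + 0.21·log₂(1/0.21) + 0.26·log₂(1/0.26) = 2.2119 bits.
RT = 220 + 170 × 2.2119 = 596.03 ms.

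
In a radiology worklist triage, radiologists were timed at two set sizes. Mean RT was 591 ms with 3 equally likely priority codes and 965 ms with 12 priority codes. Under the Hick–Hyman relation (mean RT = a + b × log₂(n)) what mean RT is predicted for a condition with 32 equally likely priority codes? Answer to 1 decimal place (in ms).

1229.6 ms

RT is linear in log₂ n, so two points fix the line:
  b = (965 − 591) / (log₂ 12 − log₂ 3) = 374 / (3.5850 − 1.5850) = 187.000 ms/bit
  a = 591 − 187.000 × 1.5850 = 294.612 ms
Then RT(32) = 294.612 + 187.000 × log₂ 32 = 294.612 + 187.000 × 5 ≈ 1229.612 ms.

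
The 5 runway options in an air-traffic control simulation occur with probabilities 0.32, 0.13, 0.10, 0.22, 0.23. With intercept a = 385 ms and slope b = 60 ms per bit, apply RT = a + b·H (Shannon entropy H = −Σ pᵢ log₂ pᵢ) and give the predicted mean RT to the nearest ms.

518 ms

H = 0.32·log₂(1/0.32) + 0.13·log₂(1/0.13) + 0.10·log₂(1/0.10) + 0.22·log₂(1/0.22) + 0.23·log₂(1/0.23) = 2.2091 bits.
RT = 385 + 60 × 2.2091 = 517.55 ms.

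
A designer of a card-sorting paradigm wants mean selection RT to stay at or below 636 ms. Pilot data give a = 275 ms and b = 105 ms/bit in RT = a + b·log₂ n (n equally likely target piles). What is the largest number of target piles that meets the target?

10

Set 275 + 105·log₂ n ≤ 636 → log₂ n ≤ (636 − 275)/105 = 3.4381.
So n ≤ 2^3.4381 = 10.839; the largest integer n is 10.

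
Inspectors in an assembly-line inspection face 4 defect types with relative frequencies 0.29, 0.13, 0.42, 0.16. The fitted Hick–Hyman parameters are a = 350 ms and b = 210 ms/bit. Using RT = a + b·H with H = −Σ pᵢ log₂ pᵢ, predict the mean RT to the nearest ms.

H = 0.29·log₂(1/0.29) + 0.13·log₂(1/0.13) + 0.42·log₂(1/0.42) + 0.16·log₂(1/0.16) = 1.8492 bits.
RT = 350 + 210 × 1.8492 = 738.33 ms.

738 ms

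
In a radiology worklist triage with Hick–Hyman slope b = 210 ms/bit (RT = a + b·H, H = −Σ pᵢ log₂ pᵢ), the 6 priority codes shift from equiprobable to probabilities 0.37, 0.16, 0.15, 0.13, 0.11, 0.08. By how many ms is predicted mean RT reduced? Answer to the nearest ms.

41 ms

Equiprobable entropy H₀ = log₂ 6 = 2.5850 bits.
Skewed entropy H = −Σ pᵢ log₂ pᵢ = 2.3887 bits.
ΔRT = b·(H₀ − H) = 210 × 0.1962 = 41.21 ms.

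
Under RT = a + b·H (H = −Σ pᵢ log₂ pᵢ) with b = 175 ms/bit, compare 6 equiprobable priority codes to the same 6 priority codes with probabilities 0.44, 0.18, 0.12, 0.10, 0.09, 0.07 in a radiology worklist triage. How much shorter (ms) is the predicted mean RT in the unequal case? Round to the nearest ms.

59 ms

Equiprobable entropy H₀ = log₂ 6 = 2.5850 bits.
Skewed entropy H = −Σ pᵢ log₂ pᵢ = 2.2469 bits.
ΔRT = b·(H₀ − H) = 175 × 0.3380 = 59.16 ms.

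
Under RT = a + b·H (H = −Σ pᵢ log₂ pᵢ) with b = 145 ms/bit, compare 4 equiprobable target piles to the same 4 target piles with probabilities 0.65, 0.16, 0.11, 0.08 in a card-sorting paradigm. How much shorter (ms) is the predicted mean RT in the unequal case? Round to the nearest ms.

Equiprobable entropy H₀ = log₂ 4 = 2.0000 bits.
Skewed entropy H = −Σ pᵢ log₂ pᵢ = 1.4688 bits.
ΔRT = b·(H₀ − H) = 145 × 0.5312 = 77.03 ms.

77 ms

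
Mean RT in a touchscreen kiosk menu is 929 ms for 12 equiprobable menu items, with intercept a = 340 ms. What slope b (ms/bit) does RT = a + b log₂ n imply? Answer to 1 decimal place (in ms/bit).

12 alternatives carry log₂ 12 = 3.5850 bits; the choice cost is 929 − 340 = 589 ms, so b = 589/3.5850 = 164.297 ms/bit.

164.3 ms/bit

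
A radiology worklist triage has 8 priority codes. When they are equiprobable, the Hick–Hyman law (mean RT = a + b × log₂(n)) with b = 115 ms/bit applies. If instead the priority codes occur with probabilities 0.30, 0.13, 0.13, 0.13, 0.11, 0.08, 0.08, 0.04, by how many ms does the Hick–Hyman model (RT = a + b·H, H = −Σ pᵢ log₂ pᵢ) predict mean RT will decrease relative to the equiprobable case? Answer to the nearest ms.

24 ms

The RT saving is b·ΔH. Equiprobable H₀ = log₂(8) = 3.0000 bits; with the given probabilities H = 2.7881 bits.
b·(H₀ − H) = 115 × (3.0000 − 2.7881) = 24.37 ms.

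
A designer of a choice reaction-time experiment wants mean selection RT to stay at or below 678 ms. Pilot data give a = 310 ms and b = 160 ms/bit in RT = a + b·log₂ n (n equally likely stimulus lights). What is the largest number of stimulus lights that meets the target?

Information budget: (678 − 310)/160 = 2.3000 bits, so n ≤ 2^2.3000 = 4.925 → at most 4.

4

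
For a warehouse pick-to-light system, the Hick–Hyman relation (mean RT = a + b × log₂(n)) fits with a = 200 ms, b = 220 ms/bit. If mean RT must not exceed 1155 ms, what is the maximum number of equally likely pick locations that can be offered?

Set 200 + 220·log₂ n ≤ 1155 → log₂ n ≤ (1155 − 200)/220 = 4.3409.
So n ≤ 2^4.3409 = 20.265; the largest integer n is 20.

20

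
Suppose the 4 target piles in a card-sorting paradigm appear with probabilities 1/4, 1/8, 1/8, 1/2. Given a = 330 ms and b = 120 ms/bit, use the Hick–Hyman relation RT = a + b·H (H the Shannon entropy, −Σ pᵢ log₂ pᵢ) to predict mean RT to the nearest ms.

H = −Σ pᵢ log₂ pᵢ = 0.25·2 + 0.125·3 + 0.125·3 + 0.5·1 = 1.750 bits.
RT = 330 + 120 × 1.750 = 540.00 ms.

540 ms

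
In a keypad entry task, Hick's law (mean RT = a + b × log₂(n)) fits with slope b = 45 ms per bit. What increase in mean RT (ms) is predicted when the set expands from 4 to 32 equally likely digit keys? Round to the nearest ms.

135 ms

ΔRT = (a + b log₂ n₂) − (a + b log₂ n₁) = b·(log₂ n₂ − log₂ n₁).
log₂(32) − log₂(4) = log₂(32/4) = log₂(8) = 3.
ΔRT = 45 × 3.0000 = 135.000 ms.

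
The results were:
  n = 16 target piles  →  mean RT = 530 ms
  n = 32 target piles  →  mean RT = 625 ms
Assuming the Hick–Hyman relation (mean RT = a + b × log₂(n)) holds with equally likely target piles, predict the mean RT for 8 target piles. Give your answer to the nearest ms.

435 ms

RT is linear in log₂ n, so two points fix the line:
  b = (625 − 530) / (log₂ 32 − log₂ 16) = 95 / (5 − 4) = 95 ms/bit
  a = 530 − 95 × 4 = 150 ms
Then RT(8) = 150 + 95 × log₂ 8 = 150 + 95 × 3 ≈ 435.000 ms.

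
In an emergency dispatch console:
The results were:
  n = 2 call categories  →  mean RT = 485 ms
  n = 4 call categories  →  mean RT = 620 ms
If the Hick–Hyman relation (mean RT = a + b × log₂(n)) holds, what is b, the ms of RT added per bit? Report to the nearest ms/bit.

135 ms/bit

The slope on a log₂ axis is (620 − 485) / (2 − 1) = 135 ms/bit.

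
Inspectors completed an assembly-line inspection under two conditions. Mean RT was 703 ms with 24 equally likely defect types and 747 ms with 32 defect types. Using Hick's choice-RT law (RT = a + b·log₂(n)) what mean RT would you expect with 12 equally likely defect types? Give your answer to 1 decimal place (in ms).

597.0 ms

Solve the two-equation system in a and b:
  b = (747 − 703) / (log₂ 32 − log₂ 24) = 44 / (5 − 4.5850) = 106.015 ms/bit
  a = 703 − 106.015 × 4.5850 = 216.927 ms
Then RT(12) = 216.927 + 106.015 × log₂ 12 = 216.927 + 106.015 × 3.5850 ≈ 596.985 ms.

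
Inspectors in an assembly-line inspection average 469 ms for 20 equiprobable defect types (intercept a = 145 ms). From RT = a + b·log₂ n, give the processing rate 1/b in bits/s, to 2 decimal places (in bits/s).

13.34 bits/s

b = (469 − 145)/log₂ 20 = 324/4.3219 = 74.967 ms per bit = 0.07497 s/bit; the reciprocal is 13.339 bits/s.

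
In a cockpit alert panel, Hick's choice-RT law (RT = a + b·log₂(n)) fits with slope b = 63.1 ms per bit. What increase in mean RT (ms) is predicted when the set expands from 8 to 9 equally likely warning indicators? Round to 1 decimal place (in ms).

10.7 ms

Only the slope matters, since a is common to both: ΔRT = b·log₂(n₂/n₁).
log₂(9) − log₂(8) = 3.1699 − 3 = 0.1699.
ΔRT = 63.1 × 0.1699 = 10.722 ms.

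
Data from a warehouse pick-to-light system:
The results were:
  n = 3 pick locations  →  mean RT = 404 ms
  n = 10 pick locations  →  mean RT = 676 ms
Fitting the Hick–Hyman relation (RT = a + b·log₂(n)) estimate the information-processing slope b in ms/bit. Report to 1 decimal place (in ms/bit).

b = (RT₂ − RT₁)/(log₂ n₂ − log₂ n₁) = (676 − 404)/(3.3219 − 1.5850) = 156.595 ms/bit.

156.6 ms/bit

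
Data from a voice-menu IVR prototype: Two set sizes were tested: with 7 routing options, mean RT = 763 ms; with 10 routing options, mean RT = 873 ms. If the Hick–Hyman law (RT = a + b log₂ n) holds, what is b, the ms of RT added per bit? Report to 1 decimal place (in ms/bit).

213.8 ms/bit

b = (RT₂ − RT₁)/(log₂ n₂ − log₂ n₁) = (873 − 763)/(3.3219 − 2.8074) = 213.769 ms/bit.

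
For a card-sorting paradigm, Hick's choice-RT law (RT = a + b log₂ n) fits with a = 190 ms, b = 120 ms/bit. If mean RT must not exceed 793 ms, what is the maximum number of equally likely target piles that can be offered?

32

Information budget: (793 − 190)/120 = 5.0250 bits, so n ≤ 2^5.0250 = 32.559 → at most 32.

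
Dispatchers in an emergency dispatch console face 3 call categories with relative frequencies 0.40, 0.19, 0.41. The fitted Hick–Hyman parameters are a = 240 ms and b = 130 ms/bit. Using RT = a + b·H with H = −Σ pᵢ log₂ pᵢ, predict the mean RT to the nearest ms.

436 ms

H = 0.40·log₂(1/0.40) + 0.19·log₂(1/0.19) + 0.41·log₂(1/0.41) = 1.5114 bits.
RT = 240 + 130 × 1.5114 = 436.48 ms.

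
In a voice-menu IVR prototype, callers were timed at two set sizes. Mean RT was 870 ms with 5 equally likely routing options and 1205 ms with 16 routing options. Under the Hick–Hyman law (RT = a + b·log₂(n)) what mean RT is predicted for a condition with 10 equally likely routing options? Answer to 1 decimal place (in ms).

1069.6 ms

Solve the two-equation system in a and b:
  b = (1205 − 870) / (log₂ 16 − log₂ 5) = 335 / (4 − 2.3219) = 199.634 ms/bit
  a = 870 − 199.634 × 2.3219 = 406.464 ms
Then RT(10) = 406.464 + 199.634 × log₂ 10 = 406.464 + 199.634 × 3.3219 ≈ 1069.634 ms.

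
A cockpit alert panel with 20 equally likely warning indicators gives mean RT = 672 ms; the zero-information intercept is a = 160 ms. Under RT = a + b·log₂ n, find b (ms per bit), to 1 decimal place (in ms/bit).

log₂(20) = 4.3219 bits.
b = (RT − a)/log₂ n = (672 − 160) / 4.3219 = 118.466 ms/bit.

118.5 ms/bit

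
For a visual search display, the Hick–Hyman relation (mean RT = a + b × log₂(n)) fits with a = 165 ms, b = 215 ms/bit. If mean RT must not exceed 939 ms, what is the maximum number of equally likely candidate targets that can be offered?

Information budget: (939 − 165)/215 = 3.6000 bits, so n ≤ 2^3.6000 = 12.126 → at most 12.

12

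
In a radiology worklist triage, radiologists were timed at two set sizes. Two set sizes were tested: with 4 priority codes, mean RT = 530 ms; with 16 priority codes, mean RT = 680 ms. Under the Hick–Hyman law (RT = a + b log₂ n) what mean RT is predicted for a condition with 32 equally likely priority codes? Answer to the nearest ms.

Fit slope and intercept:
  b = (680 − 530) / (log₂ 16 − log₂ 4) = 150 / (4 − 2) = 75 ms/bit
  a = 530 − 75 × 2 = 380 ms
Then RT(32) = 380 + 75 × log₂ 32 = 380 + 75 × 5 ≈ 755.000 ms.

755 ms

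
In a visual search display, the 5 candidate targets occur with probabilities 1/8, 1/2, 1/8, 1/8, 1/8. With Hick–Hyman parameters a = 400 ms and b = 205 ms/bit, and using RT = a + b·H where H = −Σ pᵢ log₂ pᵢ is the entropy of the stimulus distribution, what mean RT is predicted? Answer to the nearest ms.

H = −Σ pᵢ log₂ pᵢ = 0.125·3 + 0.5·1 + 0.125·3 + 0.125·3 + 0.125·3 = 2.000 bits.
RT = 400 + 205 × 2.000 = 810.00 ms.

810 ms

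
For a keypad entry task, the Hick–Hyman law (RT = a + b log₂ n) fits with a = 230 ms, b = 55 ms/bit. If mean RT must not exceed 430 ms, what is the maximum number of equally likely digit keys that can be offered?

12

55·log₂ n ≤ 430 − 230 = 200, giving log₂ n ≤ 3.6364 and n ≤ 12.435. The largest whole number is 12.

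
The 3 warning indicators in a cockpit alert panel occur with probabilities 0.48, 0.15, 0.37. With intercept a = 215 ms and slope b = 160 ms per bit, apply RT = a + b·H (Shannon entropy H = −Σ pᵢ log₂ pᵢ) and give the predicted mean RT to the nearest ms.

447 ms

Entropy contributions −pᵢ log₂ pᵢ: 0.5083, 0.4105, 0.5307; sum H = 1.4495 bits.
RT = a + bH = 215 + 160·1.4495 = 446.93 ms.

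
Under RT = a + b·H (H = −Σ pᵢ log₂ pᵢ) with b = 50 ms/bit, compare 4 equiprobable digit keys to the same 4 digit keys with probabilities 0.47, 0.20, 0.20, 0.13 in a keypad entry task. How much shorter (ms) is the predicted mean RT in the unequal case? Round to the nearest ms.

9 ms

Equiprobable entropy H₀ = log₂ 4 = 2.0000 bits.
Skewed entropy H = −Σ pᵢ log₂ pᵢ = 1.8234 bits.
ΔRT = b·(H₀ − H) = 50 × 0.1766 = 8.83 ms.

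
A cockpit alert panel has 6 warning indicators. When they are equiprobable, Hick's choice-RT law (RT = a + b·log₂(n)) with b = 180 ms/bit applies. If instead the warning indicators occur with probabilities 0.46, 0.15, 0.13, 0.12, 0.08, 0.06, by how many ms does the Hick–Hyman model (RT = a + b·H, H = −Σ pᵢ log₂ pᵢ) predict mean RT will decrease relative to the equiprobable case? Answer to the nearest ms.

67 ms

The RT saving is b·ΔH. Equiprobable H₀ = log₂(6) = 2.5850 bits; with the given probabilities H = 2.2106 bits.
b·(H₀ − H) = 180 × (2.5850 − 2.2106) = 67.38 ms.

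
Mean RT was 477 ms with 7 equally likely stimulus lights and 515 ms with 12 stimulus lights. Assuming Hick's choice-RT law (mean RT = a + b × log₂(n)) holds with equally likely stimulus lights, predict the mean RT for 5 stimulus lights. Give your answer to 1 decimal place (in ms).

RT is linear in log₂ n, so two points fix the line:
  b = (515 − 477) / (log₂ 12 − log₂ 7) = 38 / (3.5850 − 2.8074) = 48.868 ms/bit
  a = 477 − 48.868 × 2.8074 = 339.811 ms
Then RT(5) = 339.811 + 48.868 × log₂ 5 = 339.811 + 48.868 × 2.3219 ≈ 453.278 ms.

453.3 ms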